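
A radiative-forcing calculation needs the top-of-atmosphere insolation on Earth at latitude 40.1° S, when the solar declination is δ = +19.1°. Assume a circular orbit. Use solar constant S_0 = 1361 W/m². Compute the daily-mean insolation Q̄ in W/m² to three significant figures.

cos h₀ = −tan(-40.1°) tan(+19.100°) = 0.2916, h₀ = 1.2749 rad.
Bracket: h₀ sin ϕ sin δ + cos ϕ cos δ sin h₀ = 1.2749×-0.64412×0.32722 + 0.76492×0.94495×0.95654 = -0.268709 + 0.691398 = 0.422689.
Q̄ = (S_0/π) × [bracket] = (1361/π) × 0.422689 = 183.1 W/m².

Q̄ ≈ 183 W/m²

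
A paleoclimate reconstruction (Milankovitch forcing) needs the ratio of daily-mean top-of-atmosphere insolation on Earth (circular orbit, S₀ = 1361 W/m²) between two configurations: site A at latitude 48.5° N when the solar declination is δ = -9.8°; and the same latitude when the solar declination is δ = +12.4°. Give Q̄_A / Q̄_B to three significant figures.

— Configuration A (φ=+48.5°):
cos H₀ = −tan(+48.5°) tan(-9.800°) = 0.1952, H₀ = 1.3743 rad.
Bracket: H₀ sin φ sin δ + cos φ cos δ sin H₀ = 1.3743×0.74896×-0.17021 + 0.66262×0.98541×0.98076 = -0.175196 + 0.640390 = 0.465194.
Q̄ = (S₀/π) × [bracket] = (1361/π) × 0.465194 = 201.53 W/m².
— Configuration B (φ=+48.5°):
cos H₀ = −tan(+48.5°) tan(+12.400°) = -0.2485, H₀ = 1.8219 rad.
Bracket: H₀ sin φ sin δ + cos φ cos δ sin H₀ = 1.8219×0.74896×0.21474 + 0.66262×0.97667×0.96863 = 0.293019 + 0.626860 = 0.919879.
Q̄ = (S₀/π) × [bracket] = (1361/π) × 0.919879 = 398.51 W/m².
Ratio Q̄_A / Q̄_B = 201.53 / 398.51 = 0.5057.

Q̄_A / Q̄_B ≈ 0.506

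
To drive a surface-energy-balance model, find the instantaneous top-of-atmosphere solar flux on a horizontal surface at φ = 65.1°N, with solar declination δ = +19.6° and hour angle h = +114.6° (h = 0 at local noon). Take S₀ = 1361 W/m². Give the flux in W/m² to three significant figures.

cos θ_z = sin φ sin δ + cos φ cos δ cos h = 0.304269 + -0.165114 = 0.139155.
Flux = S₀ · cos θ_z = 1361 × 0.139155 = 189.4 W/m².

189 W/m²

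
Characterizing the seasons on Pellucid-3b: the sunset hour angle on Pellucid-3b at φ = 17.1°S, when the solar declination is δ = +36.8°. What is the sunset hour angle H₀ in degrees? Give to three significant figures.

cos H₀ = −tan φ · tan δ = −tan(-17.1°) × tan(+36.800°) = 0.2301, so H₀ = 1.3386 rad = 76.69°.

H₀ = 76.7°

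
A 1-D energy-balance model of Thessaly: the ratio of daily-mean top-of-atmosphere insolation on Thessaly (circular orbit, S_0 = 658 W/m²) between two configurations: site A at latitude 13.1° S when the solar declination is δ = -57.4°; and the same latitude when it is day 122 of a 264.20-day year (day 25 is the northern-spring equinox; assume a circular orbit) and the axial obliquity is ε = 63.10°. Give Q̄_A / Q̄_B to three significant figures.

— Configuration A (ϕ=-13.1°):
cos h₀ = −tan(-13.1°) tan(-57.400°) = -0.3639, h₀ = 1.9432 rad.
Bracket: h₀ sin ϕ sin δ + cos ϕ cos δ sin h₀ = 1.9432×-0.22665×-0.84245 + 0.97398×0.53877×0.93145 = 0.371037 + 0.488780 = 0.859817.
Q̄ = (S_0/π) × [bracket] = (658/π) × 0.859817 = 180.09 W/m².
— Configuration B (ϕ=-13.1°):
Solar longitude: L_s = 360° × (122 − 25)/264.20 = 132.173°.
sin δ = sin 63.10° × sin 132.173° = 0.66093, so δ = +41.371°.
cos h₀ = −tan(-13.1°) tan(+41.371°) = 0.2050, h₀ = 1.3644 rad.
Bracket: h₀ sin ϕ sin δ + cos ϕ cos δ sin h₀ = 1.3644×-0.22665×0.66093 + 0.97398×0.75044×0.97877 = -0.204387 + 0.715396 = 0.511009.
Q̄ = (S_0/π) × [bracket] = (658/π) × 0.511009 = 107.03 W/m².
Ratio Q̄_A / Q̄_B = 180.09 / 107.03 = 1.683.

Q̄_A / Q̄_B ≈ 1.68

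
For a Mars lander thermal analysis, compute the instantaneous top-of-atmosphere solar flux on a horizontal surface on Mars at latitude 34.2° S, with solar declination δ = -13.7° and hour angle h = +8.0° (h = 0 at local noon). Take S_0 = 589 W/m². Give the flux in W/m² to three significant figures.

547 W/m²

cos θ_z = sin ϕ sin δ + cos ϕ cos δ cos h = 0.133123 + 0.795729 = 0.928852.
Flux = S_0 · cos θ_z = 589 × 0.928852 = 547.1 W/m².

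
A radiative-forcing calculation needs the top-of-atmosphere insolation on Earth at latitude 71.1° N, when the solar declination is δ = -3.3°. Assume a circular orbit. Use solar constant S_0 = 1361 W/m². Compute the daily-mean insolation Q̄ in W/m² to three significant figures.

Q̄ ≈ 105 W/m²

cos h₀ = −tan(+71.1°) tan(-3.300°) = 0.1684, h₀ = 1.4016 rad.
Bracket: h₀ sin ϕ sin δ + cos ϕ cos δ sin h₀ = 1.4016×0.94609×-0.05756 + 0.32392×0.99834×0.98572 = -0.076327 + 0.318764 = 0.242437.
Q̄ = (S_0/π) × [bracket] = (1361/π) × 0.242437 = 105.0 W/m².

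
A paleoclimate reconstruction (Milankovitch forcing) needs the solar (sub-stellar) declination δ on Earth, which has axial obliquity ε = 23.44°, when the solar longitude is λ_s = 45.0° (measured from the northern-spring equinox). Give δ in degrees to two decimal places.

δ = +16.34°

sin δ = sin ε · sin λ_s = sin 23.44° × sin 45.0° = 0.281279.
δ = arcsin(0.281279) = +16.34°.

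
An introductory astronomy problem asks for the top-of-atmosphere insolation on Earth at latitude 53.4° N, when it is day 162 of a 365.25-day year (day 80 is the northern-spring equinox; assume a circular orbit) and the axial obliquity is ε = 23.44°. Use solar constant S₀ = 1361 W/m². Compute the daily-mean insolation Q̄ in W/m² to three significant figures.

Solar longitude: λ_s = 360° × (162 − 80)/365.25 = 80.821°.
sin δ = sin 23.44° × sin 80.821° = 0.39270, so δ = +23.122°.
cos H₀ = −tan(+53.4°) tan(+23.122°) = -0.5750, H₀ = 2.1833 rad.
Bracket: H₀ sin φ sin δ + cos φ cos δ sin H₀ = 2.1833×0.80282×0.39270 + 0.59622×0.91967×0.81819 = 0.688323 + 0.448635 = 1.136958.
Q̄ = (S₀/π) × [bracket] = (1361/π) × 1.136958 = 492.6 W/m².

Q̄ ≈ 493 W/m²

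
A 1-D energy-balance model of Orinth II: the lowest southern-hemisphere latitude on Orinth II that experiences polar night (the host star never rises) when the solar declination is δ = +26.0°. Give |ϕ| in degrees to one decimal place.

Polar night requires cos h₀ = −tan ϕ tan δ ≥ 1, i.e. tan ϕ tan δ ≤ −1.
The boundary is |tan ϕ| · |tan δ| = 1, so |ϕ| = 90° − |δ| = 90° − 26.0° = 64.0° in the southern hemisphere.

|ϕ| = 64.0°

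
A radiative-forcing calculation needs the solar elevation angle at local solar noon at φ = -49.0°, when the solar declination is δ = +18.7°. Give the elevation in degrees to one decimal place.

22.3°

At local noon the hour angle is zero, so the zenith angle equals |φ − δ| = |-49.0° − (+18.700°)| = 67.700°.
Elevation = 90° − 67.700° = 22.3°.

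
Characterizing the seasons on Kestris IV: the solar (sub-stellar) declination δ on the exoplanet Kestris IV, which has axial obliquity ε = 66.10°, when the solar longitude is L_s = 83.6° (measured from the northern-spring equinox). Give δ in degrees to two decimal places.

δ = +65.31°

sin δ = sin ε · sin L_s = sin 66.10° × sin 83.6° = 0.908556.
δ = arcsin(0.908556) = +65.31°.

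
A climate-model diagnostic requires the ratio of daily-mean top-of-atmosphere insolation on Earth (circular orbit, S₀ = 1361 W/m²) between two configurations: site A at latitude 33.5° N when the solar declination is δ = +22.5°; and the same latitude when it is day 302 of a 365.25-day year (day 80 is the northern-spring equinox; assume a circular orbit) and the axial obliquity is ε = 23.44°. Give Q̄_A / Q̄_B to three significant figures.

Q̄_A / Q̄_B ≈ 1.88

— Configuration A (φ=+33.5°):
cos H₀ = −tan(+33.5°) tan(+22.500°) = -0.2742, H₀ = 1.8485 rad.
Bracket: H₀ sin φ sin δ + cos φ cos δ sin H₀ = 1.8485×0.55194×0.38268 + 0.83389×0.92388×0.96168 = 0.390434 + 0.740892 = 1.131326.
Q̄ = (S₀/π) × [bracket] = (1361/π) × 1.131326 = 490.11 W/m².
— Configuration B (φ=+33.5°):
Solar longitude: λ_s = 360° × (302 − 80)/365.25 = 218.809°.
sin δ = sin 23.44° × sin 218.809° = -0.24930, so δ = -14.436°.
cos H₀ = −tan(+33.5°) tan(-14.436°) = 0.1704, H₀ = 1.3996 rad.
Bracket: H₀ sin φ sin δ + cos φ cos δ sin H₀ = 1.3996×0.55194×-0.24930 + 0.83389×0.96843×0.98538 = -0.192583 + 0.795758 = 0.603175.
Q̄ = (S₀/π) × [bracket] = (1361/π) × 0.603175 = 261.31 W/m².
Ratio Q̄_A / Q̄_B = 490.11 / 261.31 = 1.876.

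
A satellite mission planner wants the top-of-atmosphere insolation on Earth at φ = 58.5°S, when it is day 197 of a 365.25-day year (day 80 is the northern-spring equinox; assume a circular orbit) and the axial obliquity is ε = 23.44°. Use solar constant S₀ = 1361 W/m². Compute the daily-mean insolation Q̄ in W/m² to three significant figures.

Solar longitude: λ_s = 360° × (197 − 80)/365.25 = 115.318°.
sin δ = sin 23.44° × sin 115.318° = 0.35958, so δ = +21.074°.
cos H₀ = −tan(-58.5°) tan(+21.074°) = 0.6288, H₀ = 0.8907 rad.
Bracket: H₀ sin φ sin δ + cos φ cos δ sin H₀ = 0.8907×-0.85264×0.35958 + 0.52250×0.93311×0.77753 = -0.273082 + 0.379085 = 0.106003.
Q̄ = (S₀/π) × [bracket] = (1361/π) × 0.106003 = 45.92 W/m².

Q̄ ≈ 45.9 W/m²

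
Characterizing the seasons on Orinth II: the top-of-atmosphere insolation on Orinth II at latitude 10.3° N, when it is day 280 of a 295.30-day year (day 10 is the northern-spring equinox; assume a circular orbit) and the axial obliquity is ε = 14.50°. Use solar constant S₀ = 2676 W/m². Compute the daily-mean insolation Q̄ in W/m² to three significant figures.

Q̄ ≈ 801 W/m²

Solar longitude: λ_s = 360° × (280 − 10)/295.30 = 329.157°.
sin δ = sin 14.50° × sin 329.157° = -0.12837, so δ = -7.375°.
cos H₀ = −tan(+10.3°) tan(-7.375°) = 0.0235, H₀ = 1.5473 rad.
Bracket: H₀ sin φ sin δ + cos φ cos δ sin H₀ = 1.5473×0.17880×-0.12837 + 0.98389×0.99173×0.99972 = -0.035514 + 0.975480 = 0.939966.
Q̄ = (S₀/π) × [bracket] = (2676/π) × 0.939966 = 800.7 W/m².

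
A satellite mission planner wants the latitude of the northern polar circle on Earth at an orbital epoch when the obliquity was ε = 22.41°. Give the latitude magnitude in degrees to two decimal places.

The polar circle is the lowest latitude that experiences at least one full rotation of continuous daylight at the northern-summer solstice; it lies at |φ| = 90° − ε = 90° − 22.41° = 67.59°.

67.59°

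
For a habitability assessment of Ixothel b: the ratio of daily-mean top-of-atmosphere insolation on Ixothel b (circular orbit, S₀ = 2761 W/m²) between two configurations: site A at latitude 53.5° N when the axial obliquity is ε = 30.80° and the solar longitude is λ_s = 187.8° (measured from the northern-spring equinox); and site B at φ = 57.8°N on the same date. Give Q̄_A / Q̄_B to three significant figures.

— Configuration A (φ=+53.5°):
Solar declination: sin δ = sin ε · sin λ_s = sin 30.80° × sin 187.8° = -0.06949, so δ = -3.985°.
cos H₀ = −tan(+53.5°) tan(-3.985°) = 0.0941, H₀ = 1.4765 rad.
Bracket: H₀ sin φ sin δ + cos φ cos δ sin H₀ = 1.4765×0.80386×-0.06949 + 0.59482×0.99758×0.99556 = -0.082478 + 0.590746 = 0.508268.
Q̄ = (S₀/π) × [bracket] = (2761/π) × 0.508268 = 446.69 W/m².
— Configuration B (φ=+57.8°):
cos H₀ = −tan(+57.8°) tan(-3.985°) = 0.1106, H₀ = 1.4600 rad.
Bracket: H₀ sin φ sin δ + cos φ cos δ sin H₀ = 1.4600×0.84619×-0.06949 + 0.53288×0.99758×0.99386 = -0.085851 + 0.528326 = 0.442475.
Q̄ = (S₀/π) × [bracket] = (2761/π) × 0.442475 = 388.87 W/m².
Ratio Q̄_A / Q̄_B = 446.69 / 388.87 = 1.149.

Q̄_A / Q̄_B ≈ 1.15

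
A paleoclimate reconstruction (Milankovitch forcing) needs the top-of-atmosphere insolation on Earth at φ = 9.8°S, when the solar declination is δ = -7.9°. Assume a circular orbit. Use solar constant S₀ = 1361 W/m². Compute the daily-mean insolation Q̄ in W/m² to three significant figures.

cos H₀ = −tan(-9.8°) tan(-7.900°) = -0.0240, H₀ = 1.5948 rad.
Bracket: H₀ sin φ sin δ + cos φ cos δ sin H₀ = 1.5948×-0.17021×-0.13744 + 0.98541×0.99051×0.99971 = 0.037308 + 0.975775 = 1.013083.
Q̄ = (S₀/π) × [bracket] = (1361/π) × 1.013083 = 438.9 W/m².

Q̄ ≈ 439 W/m²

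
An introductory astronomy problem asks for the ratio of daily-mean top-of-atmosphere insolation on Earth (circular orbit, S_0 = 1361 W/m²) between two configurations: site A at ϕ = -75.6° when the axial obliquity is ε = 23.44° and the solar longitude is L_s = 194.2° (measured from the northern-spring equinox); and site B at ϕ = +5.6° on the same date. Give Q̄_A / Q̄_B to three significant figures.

— Configuration A (ϕ=-75.6°):
Solar declination: sin δ = sin ε · sin L_s = sin 23.44° × sin 194.2° = -0.09758, so δ = -5.600°.
cos h₀ = −tan(-75.6°) tan(-5.600°) = -0.3819, h₀ = 1.9626 rad.
Bracket: h₀ sin ϕ sin δ + cos ϕ cos δ sin h₀ = 1.9626×-0.96858×-0.09758 + 0.24869×0.99523×0.92421 = 0.185493 + 0.228745 = 0.414238.
Q̄ = (S_0/π) × [bracket] = (1361/π) × 0.414238 = 179.46 W/m².
— Configuration B (ϕ=+5.6°):
cos h₀ = −tan(+5.6°) tan(-5.600°) = 0.0096, h₀ = 1.5612 rad.
Bracket: h₀ sin ϕ sin δ + cos ϕ cos δ sin h₀ = 1.5612×0.09758×-0.09758 + 0.99523×0.99523×0.99995 = -0.014866 + 0.990433 = 0.975567.
Q̄ = (S_0/π) × [bracket] = (1361/π) × 0.975567 = 422.63 W/m².
Ratio Q̄_A / Q̄_B = 179.46 / 422.63 = 0.4246.

Q̄_A / Q̄_B ≈ 0.425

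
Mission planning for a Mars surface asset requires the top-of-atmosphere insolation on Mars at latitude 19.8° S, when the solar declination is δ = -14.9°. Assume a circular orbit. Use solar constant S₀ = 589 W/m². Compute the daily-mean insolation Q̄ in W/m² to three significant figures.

cos H₀ = −tan(-19.8°) tan(-14.900°) = -0.0958, H₀ = 1.6667 rad.
Bracket: H₀ sin φ sin δ + cos φ cos δ sin H₀ = 1.6667×-0.33874×-0.25713 + 0.94088×0.96638×0.99540 = 0.145170 + 0.905065 = 1.050235.
Q̄ = (S₀/π) × [bracket] = (589/π) × 1.050235 = 196.9 W/m².

Q̄ ≈ 197 W/m²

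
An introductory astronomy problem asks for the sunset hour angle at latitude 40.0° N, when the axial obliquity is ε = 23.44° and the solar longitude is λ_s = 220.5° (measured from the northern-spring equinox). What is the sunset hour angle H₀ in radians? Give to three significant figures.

H₀ = 1.34 rad

Solar declination: sin δ = sin ε · sin λ_s = sin 23.44° × sin 220.5° = -0.25834, so δ = -14.972°.
cos H₀ = −tan φ · tan δ = −tan(+40.0°) × tan(-14.972°) = 0.2244, so H₀ = 1.3445 rad = 77.03°.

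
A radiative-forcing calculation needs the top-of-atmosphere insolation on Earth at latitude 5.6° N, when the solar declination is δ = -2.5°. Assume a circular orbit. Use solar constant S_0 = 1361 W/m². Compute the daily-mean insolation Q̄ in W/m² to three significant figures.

Q̄ ≈ 428 W/m²

cos h₀ = −tan(+5.6°) tan(-2.500°) = 0.0043, h₀ = 1.5665 rad.
Bracket: h₀ sin ϕ sin δ + cos ϕ cos δ sin h₀ = 1.5665×0.09758×-0.04362 + 0.99523×0.99905×0.99999 = -0.006668 + 0.994275 = 0.987607.
Q̄ = (S_0/π) × [bracket] = (1361/π) × 0.987607 = 427.9 W/m².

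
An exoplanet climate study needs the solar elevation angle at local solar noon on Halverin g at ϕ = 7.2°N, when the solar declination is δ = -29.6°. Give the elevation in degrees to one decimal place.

At local noon the hour angle is zero, so the zenith angle equals |ϕ − δ| = |+7.2° − (-29.600°)| = 36.800°.
Elevation = 90° − 36.800° = 53.2°.

53.2°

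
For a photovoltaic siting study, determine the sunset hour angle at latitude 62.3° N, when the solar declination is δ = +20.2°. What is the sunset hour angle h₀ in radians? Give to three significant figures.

h₀ = 2.35 rad

cos h₀ = −tan ϕ · tan δ = −tan(+62.3°) × tan(+20.200°) = -0.7008, so h₀ = 2.3473 rad = 134.49°.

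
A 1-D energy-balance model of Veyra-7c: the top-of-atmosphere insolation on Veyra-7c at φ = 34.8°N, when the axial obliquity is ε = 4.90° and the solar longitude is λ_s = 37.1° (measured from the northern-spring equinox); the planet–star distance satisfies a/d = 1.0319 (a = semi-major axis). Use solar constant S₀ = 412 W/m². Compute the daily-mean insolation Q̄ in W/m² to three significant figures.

Q̄ ≈ 121 W/m²

Solar declination: sin δ = sin ε · sin λ_s = sin 4.90° × sin 37.1° = 0.05152, so δ = +2.953°.
cos H₀ = −tan(+34.8°) tan(+2.953°) = -0.0359, H₀ = 1.6067 rad.
Bracket: H₀ sin φ sin δ + cos φ cos δ sin H₀ = 1.6067×0.57071×0.05152 + 0.82115×0.99867×0.99936 = 0.047242 + 0.819533 = 0.866775.
Inverse-square distance factor (a/d)² = 1.0319² = 1.064818.
Q̄ = (S₀/π) × 1.064818 × [bracket] = (412/π) × 1.064818 × 0.866775 = 121.0 W/m².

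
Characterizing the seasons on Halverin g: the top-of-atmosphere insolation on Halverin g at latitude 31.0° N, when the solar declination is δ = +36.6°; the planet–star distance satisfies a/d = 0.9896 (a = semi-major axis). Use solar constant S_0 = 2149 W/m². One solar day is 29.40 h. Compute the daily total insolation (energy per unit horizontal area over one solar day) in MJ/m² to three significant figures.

cos h₀ = −tan(+31.0°) tan(+36.600°) = -0.4462, h₀ = 2.0334 rad.
Bracket: h₀ sin ϕ sin δ + cos ϕ cos δ sin h₀ = 2.0334×0.51504×0.59622 + 0.85717×0.80282×0.89491 = 0.624411 + 0.615835 = 1.240246.
Inverse-square distance factor (a/d)² = 0.9896² = 0.979308.
Q̄ = (S_0/π) × 0.979308 × [bracket] = (2149/π) × 0.979308 × 1.240246 = 830.83 W/m².
Daily total = Q̄ × 29.40 h × 3600 s/h = 830.83 × 29.40 × 3600 / 10⁶ = 87.94 MJ/m².

87.9 MJ/m²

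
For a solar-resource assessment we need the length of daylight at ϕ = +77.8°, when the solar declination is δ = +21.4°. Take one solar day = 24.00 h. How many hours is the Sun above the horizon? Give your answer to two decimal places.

Sunrise equation: cos h₀ = −tan ϕ · tan δ = -1.8126 ≤ −1, so the Sun never sets (polar day) and h₀ = π.
Daylight = 2h₀/(2π) × 24.00 h = (3.1416/π) × 24.00 = 24.00 h.

24.00 h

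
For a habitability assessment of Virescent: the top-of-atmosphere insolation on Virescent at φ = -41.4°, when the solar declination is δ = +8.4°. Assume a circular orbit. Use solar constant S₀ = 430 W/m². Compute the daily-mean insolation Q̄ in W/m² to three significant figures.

Q̄ ≈ 81.7 W/m²

cos H₀ = −tan(-41.4°) tan(+8.400°) = 0.1302, H₀ = 1.4402 rad.
Bracket: H₀ sin φ sin δ + cos φ cos δ sin H₀ = 1.4402×-0.66131×0.14608 + 0.75011×0.98927×0.99149 = -0.139129 + 0.735746 = 0.596617.
Q̄ = (S₀/π) × [bracket] = (430/π) × 0.596617 = 81.66 W/m².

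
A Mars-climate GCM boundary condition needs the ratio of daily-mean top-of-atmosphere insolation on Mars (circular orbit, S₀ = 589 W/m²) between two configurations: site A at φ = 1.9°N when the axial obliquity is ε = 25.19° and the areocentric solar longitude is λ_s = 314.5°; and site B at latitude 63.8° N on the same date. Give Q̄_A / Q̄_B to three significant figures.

Q̄_A / Q̄_B ≈ 11.1

— Configuration A (φ=+1.9°):
sin δ = sin 25.19° × sin 314.5° = -0.30357, so δ = -17.672°.
cos H₀ = −tan(+1.9°) tan(-17.672°) = 0.0106, H₀ = 1.5602 rad.
Bracket: H₀ sin φ sin δ + cos φ cos δ sin H₀ = 1.5602×0.03316×-0.30357 + 0.99945×0.95281×0.99994 = -0.015706 + 0.952229 = 0.936523.
Q̄ = (S₀/π) × [bracket] = (589/π) × 0.936523 = 175.58 W/m².
— Configuration B (φ=+63.8°):
cos H₀ = −tan(+63.8°) tan(-17.672°) = 0.6475, H₀ = 0.8665 rad.
Bracket: H₀ sin φ sin δ + cos φ cos δ sin H₀ = 0.8665×0.89726×-0.30357 + 0.44151×0.95281×0.76206 = -0.236018 + 0.320580 = 0.084562.
Q̄ = (S₀/π) × [bracket] = (589/π) × 0.084562 = 15.854 W/m².
Ratio Q̄_A / Q̄_B = 175.58 / 15.854 = 11.07.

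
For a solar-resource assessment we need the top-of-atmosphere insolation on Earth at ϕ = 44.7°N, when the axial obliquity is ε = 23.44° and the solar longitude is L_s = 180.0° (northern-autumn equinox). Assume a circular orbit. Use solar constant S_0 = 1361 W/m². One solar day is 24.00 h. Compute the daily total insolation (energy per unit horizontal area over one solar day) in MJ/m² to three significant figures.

26.6 MJ/m²

Solar declination: sin δ = sin ε · sin L_s = sin 23.44° × sin 180.0° = 0.00000, so δ = +0.000°.
cos h₀ = −tan(+44.7°) tan(+0.000°) = -0.0000, h₀ = 1.5708 rad.
Bracket: h₀ sin ϕ sin δ + cos ϕ cos δ sin h₀ = 1.5708×0.70339×0.00000 + 0.71080×1.00000×1.00000 = 0.000000 + 0.710800 = 0.710800.
Q̄ = (S_0/π) × [bracket] = (1361/π) × 0.710800 = 307.93 W/m².
Daily total = Q̄ × 24.00 h × 3600 s/h = 307.93 × 24.00 × 3600 / 10⁶ = 26.61 MJ/m².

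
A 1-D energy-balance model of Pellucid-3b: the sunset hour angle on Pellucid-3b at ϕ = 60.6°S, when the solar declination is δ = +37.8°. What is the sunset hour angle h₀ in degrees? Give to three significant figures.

cos h₀ = −tan ϕ · tan δ = 1.3766 ≥ 1, so the host star never rises (polar night) and h₀ = 0.

h₀ = 0.00°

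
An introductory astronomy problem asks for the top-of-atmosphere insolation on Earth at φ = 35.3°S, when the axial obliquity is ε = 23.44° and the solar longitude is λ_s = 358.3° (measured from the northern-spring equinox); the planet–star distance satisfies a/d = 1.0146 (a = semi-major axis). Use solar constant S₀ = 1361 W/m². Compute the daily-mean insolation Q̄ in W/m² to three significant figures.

Q̄ ≈ 369 W/m²

Solar declination: sin δ = sin ε · sin λ_s = sin 23.44° × sin 358.3° = -0.01180, so δ = -0.676°.
cos H₀ = −tan(-35.3°) tan(-0.676°) = -0.0084, H₀ = 1.5792 rad.
Bracket: H₀ sin φ sin δ + cos φ cos δ sin H₀ = 1.5792×-0.57786×-0.01180 + 0.81614×0.99993×0.99997 = 0.010768 + 0.816058 = 0.826826.
Inverse-square distance factor (a/d)² = 1.0146² = 1.029413.
Q̄ = (S₀/π) × 1.029413 × [bracket] = (1361/π) × 1.029413 × 0.826826 = 368.7 W/m².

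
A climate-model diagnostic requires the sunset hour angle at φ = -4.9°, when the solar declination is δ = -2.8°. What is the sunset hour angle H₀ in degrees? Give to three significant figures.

H₀ = 90.2°

cos H₀ = −tan φ · tan δ = −tan(-4.9°) × tan(-2.800°) = -0.0042, so H₀ = 1.5750 rad = 90.24°.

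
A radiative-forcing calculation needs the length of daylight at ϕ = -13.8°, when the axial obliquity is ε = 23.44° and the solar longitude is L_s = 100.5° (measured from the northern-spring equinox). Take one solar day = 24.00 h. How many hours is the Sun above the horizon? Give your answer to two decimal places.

Solar declination: sin δ = sin ε · sin L_s = sin 23.44° × sin 100.5° = 0.39113, so δ = +23.025°.
cos h₀ = −tan ϕ · tan δ = −tan(-13.8°) × tan(+23.025°) = 0.1044, so h₀ = 1.4662 rad = 84.01°.
Daylight = 2h₀/(2π) × 24.00 h = (1.4662/π) × 24.00 = 11.20 h.

11.20 h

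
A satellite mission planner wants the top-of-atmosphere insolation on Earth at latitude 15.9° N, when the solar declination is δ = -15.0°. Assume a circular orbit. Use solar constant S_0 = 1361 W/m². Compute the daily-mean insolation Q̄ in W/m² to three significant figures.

Q̄ ≈ 355 W/m²

cos h₀ = −tan(+15.9°) tan(-15.000°) = 0.0763, h₀ = 1.4944 rad.
Bracket: h₀ sin ϕ sin δ + cos ϕ cos δ sin h₀ = 1.4944×0.27396×-0.25882 + 0.96174×0.96593×0.99708 = -0.105962 + 0.926261 = 0.820299.
Q̄ = (S_0/π) × [bracket] = (1361/π) × 0.820299 = 355.4 W/m².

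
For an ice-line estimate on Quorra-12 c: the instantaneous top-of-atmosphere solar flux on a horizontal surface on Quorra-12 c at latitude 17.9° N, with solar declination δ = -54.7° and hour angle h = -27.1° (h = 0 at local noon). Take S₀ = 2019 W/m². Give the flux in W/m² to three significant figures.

cos θ_z = sin φ sin δ + cos φ cos δ cos h = -0.250845 + 0.489516 = 0.238671.
Flux = S₀ · cos θ_z = 2019 × 0.238671 = 481.9 W/m².

482 W/m²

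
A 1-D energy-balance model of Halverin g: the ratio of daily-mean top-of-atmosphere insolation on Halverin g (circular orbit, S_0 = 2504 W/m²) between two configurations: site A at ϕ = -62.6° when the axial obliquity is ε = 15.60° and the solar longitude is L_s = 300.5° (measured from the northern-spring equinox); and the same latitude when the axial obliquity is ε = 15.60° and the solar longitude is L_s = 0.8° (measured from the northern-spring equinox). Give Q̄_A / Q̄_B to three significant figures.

— Configuration A (ϕ=-62.6°):
Solar declination: sin δ = sin ε · sin L_s = sin 15.60° × sin 300.5° = -0.23171, so δ = -13.398°.
cos h₀ = −tan(-62.6°) tan(-13.398°) = -0.4595, h₀ = 2.0482 rad.
Bracket: h₀ sin ϕ sin δ + cos ϕ cos δ sin h₀ = 2.0482×-0.88782×-0.23171 + 0.46020×0.97279×0.88817 = 0.421349 + 0.397614 = 0.818963.
Q̄ = (S_0/π) × [bracket] = (2504/π) × 0.818963 = 652.75 W/m².
— Configuration B (ϕ=-62.6°):
Solar declination: sin δ = sin ε · sin L_s = sin 15.60° × sin 0.8° = 0.00375, so δ = +0.215°.
cos h₀ = −tan(-62.6°) tan(+0.215°) = 0.0072, h₀ = 1.5636 rad.
Bracket: h₀ sin ϕ sin δ + cos ϕ cos δ sin h₀ = 1.5636×-0.88782×0.00375 + 0.46020×0.99999×0.99997 = -0.005206 + 0.460182 = 0.454976.
Q̄ = (S_0/π) × [bracket] = (2504/π) × 0.454976 = 362.64 W/m².
Ratio Q̄_A / Q̄_B = 652.75 / 362.64 = 1.800.

Q̄_A / Q̄_B ≈ 1.80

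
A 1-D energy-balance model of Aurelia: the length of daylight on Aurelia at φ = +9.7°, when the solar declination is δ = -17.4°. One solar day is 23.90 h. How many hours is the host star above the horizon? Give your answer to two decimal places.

cos H₀ = −tan φ · tan δ = −tan(+9.7°) × tan(-17.400°) = 0.0536, so H₀ = 1.5172 rad = 86.93°.
Daylight = 2H₀/(2π) × 23.90 h = (1.5172/π) × 23.90 = 11.54 h.

11.54 h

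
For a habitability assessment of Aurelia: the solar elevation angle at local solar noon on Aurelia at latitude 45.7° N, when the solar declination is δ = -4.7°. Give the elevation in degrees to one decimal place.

At local noon the hour angle is zero, so the zenith angle equals |ϕ − δ| = |+45.7° − (-4.700°)| = 50.400°.
Elevation = 90° − 50.400° = 39.6°.

39.6°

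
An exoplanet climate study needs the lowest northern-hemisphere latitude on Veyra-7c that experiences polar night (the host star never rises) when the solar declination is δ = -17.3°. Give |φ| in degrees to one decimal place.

|φ| = 72.7°

Polar night requires cos H₀ = −tan φ tan δ ≥ 1, i.e. tan φ tan δ ≤ −1.
The boundary is |tan φ| · |tan δ| = 1, so |φ| = 90° − |δ| = 90° − 17.3° = 72.7° in the northern hemisphere.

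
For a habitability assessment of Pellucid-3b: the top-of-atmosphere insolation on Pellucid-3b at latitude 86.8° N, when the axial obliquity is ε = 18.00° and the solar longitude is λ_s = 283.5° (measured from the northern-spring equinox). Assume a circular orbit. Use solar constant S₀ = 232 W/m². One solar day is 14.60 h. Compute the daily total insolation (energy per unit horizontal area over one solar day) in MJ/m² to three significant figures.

0.00 MJ/m²

Solar declination: sin δ = sin ε · sin λ_s = sin 18.00° × sin 283.5° = -0.30048, so δ = -17.486°.
cos H₀ = −tan(+86.8°) tan(-17.486°) = 5.6349 ≥ 1 ⇒ polar night, H₀ = 0 and Q̄ = 0.
Daily total = Q̄ × 14.60 h × 3600 s/h = 0.00 MJ/m².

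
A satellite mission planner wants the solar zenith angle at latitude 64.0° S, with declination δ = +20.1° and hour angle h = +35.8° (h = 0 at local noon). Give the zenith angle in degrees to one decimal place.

θ_z = 88.6°

cos θ_z = sin φ sin δ + cos φ cos δ cos h = -0.308879 + 0.333892 = 0.025013.
θ_z = arccos(0.025013) = 88.6°.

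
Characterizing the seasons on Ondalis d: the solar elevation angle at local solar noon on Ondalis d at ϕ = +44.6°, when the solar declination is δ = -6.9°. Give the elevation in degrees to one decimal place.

38.5°

At local noon the hour angle is zero, so the zenith angle equals |ϕ − δ| = |+44.6° − (-6.900°)| = 51.500°.
Elevation = 90° − 51.500° = 38.5°.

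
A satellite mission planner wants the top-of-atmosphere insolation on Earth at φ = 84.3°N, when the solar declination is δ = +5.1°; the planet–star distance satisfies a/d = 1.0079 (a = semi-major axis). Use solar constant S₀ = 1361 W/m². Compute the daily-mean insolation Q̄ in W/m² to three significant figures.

Q̄ ≈ 124 W/m²

cos H₀ = −tan(+84.3°) tan(+5.100°) = -0.8941, H₀ = 2.6773 rad.
Bracket: H₀ sin φ sin δ + cos φ cos δ sin H₀ = 2.6773×0.99506×0.08889 + 0.09932×0.99604×0.44778 = 0.236810 + 0.044297 = 0.281107.
Inverse-square distance factor (a/d)² = 1.0079² = 1.015862.
Q̄ = (S₀/π) × 1.015862 × [bracket] = (1361/π) × 1.015862 × 0.281107 = 123.7 W/m².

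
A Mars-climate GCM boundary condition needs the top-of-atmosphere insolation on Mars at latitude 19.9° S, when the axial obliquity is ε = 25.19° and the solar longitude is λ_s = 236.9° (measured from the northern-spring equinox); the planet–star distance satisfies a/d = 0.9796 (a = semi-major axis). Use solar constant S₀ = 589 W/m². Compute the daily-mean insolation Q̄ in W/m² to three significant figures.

Q̄ ≈ 194 W/m²

Solar declination: sin δ = sin ε · sin λ_s = sin 25.19° × sin 236.9° = -0.35655, so δ = -20.889°.
cos H₀ = −tan(-19.9°) tan(-20.889°) = -0.1381, H₀ = 1.7094 rad.
Bracket: H₀ sin φ sin δ + cos φ cos δ sin H₀ = 1.7094×-0.34038×-0.35655 + 0.94029×0.93428×0.99041 = 0.207457 + 0.870069 = 1.077526.
Inverse-square distance factor (a/d)² = 0.9796² = 0.959616.
Q̄ = (S₀/π) × 0.959616 × [bracket] = (589/π) × 0.959616 × 1.077526 = 193.9 W/m².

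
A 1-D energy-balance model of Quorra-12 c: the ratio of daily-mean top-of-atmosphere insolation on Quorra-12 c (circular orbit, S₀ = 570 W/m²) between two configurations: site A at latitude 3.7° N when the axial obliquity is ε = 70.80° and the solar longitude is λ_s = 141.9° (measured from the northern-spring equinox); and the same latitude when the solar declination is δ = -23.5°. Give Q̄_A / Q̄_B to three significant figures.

— Configuration A (φ=+3.7°):
Solar declination: sin δ = sin ε · sin λ_s = sin 70.80° × sin 141.9° = 0.58271, so δ = +35.642°.
cos H₀ = −tan(+3.7°) tan(+35.642°) = -0.0464, H₀ = 1.6172 rad.
Bracket: H₀ sin φ sin δ + cos φ cos δ sin H₀ = 1.6172×0.06453×0.58271 + 0.99792×0.81268×0.99892 = 0.060810 + 0.810114 = 0.870924.
Q̄ = (S₀/π) × [bracket] = (570/π) × 0.870924 = 158.02 W/m².
— Configuration B (φ=+3.7°):
cos H₀ = −tan(+3.7°) tan(-23.500°) = 0.0281, H₀ = 1.5427 rad.
Bracket: H₀ sin φ sin δ + cos φ cos δ sin H₀ = 1.5427×0.06453×-0.39875 + 0.99792×0.91706×0.99960 = -0.039696 + 0.914786 = 0.875090.
Q̄ = (S₀/π) × [bracket] = (570/π) × 0.875090 = 158.77 W/m².
Ratio Q̄_A / Q̄_B = 158.02 / 158.77 = 0.9953.

Q̄_A / Q̄_B ≈ 0.995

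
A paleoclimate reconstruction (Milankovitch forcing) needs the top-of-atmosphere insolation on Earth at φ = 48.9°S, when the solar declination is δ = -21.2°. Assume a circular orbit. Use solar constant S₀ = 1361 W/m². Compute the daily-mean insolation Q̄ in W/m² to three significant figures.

cos H₀ = −tan(-48.9°) tan(-21.200°) = -0.4446, H₀ = 2.0316 rad.
Bracket: H₀ sin φ sin δ + cos φ cos δ sin H₀ = 2.0316×-0.75356×-0.36162 + 0.65738×0.93232×0.89571 = 0.553616 + 0.548970 = 1.102586.
Q̄ = (S₀/π) × [bracket] = (1361/π) × 1.102586 = 477.7 W/m².

Q̄ ≈ 478 W/m²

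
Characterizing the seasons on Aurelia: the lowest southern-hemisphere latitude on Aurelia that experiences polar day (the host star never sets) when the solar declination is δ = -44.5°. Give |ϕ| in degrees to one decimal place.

|ϕ| = 45.5°

Polar day requires cos h₀ = −tan ϕ tan δ ≤ −1, i.e. tan ϕ tan δ ≥ 1.
The boundary is |tan ϕ| · |tan δ| = 1, so |ϕ| = 90° − |δ| = 90° − 44.5° = 45.5° in the southern hemisphere.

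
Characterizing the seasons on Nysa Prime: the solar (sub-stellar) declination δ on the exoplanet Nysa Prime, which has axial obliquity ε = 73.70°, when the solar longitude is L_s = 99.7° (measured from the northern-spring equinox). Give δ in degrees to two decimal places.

δ = +71.10°

sin δ = sin ε · sin L_s = sin 73.70° × sin 99.7° = 0.946083.
δ = arcsin(0.946083) = +71.10°.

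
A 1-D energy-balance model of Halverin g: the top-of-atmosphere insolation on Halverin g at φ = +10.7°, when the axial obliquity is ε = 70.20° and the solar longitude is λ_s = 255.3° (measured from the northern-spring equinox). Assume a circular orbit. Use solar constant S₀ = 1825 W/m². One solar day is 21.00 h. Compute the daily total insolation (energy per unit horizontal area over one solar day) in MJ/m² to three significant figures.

7.79 MJ/m²

Solar declination: sin δ = sin ε · sin λ_s = sin 70.20° × sin 255.3° = -0.91008, so δ = -65.517°.
cos H₀ = −tan(+10.7°) tan(-65.517°) = 0.4149, H₀ = 1.1429 rad.
Bracket: H₀ sin φ sin δ + cos φ cos δ sin H₀ = 1.1429×0.18567×-0.91008 + 0.98261×0.41442×0.90985 = -0.193121 + 0.370503 = 0.177382.
Q̄ = (S₀/π) × [bracket] = (1825/π) × 0.177382 = 103.04 W/m².
Daily total = Q̄ × 21.00 h × 3600 s/h = 103.04 × 21.00 × 3600 / 10⁶ = 7.790 MJ/m².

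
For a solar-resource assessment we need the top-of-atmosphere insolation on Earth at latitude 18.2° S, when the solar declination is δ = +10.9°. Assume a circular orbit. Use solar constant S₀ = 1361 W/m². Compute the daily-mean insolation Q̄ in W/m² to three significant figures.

cos H₀ = −tan(-18.2°) tan(+10.900°) = 0.0633, H₀ = 1.5074 rad.
Bracket: H₀ sin φ sin δ + cos φ cos δ sin H₀ = 1.5074×-0.31233×0.18910 + 0.94997×0.98196×0.99799 = -0.089029 + 0.930958 = 0.841929.
Q̄ = (S₀/π) × [bracket] = (1361/π) × 0.841929 = 364.7 W/m².

Q̄ ≈ 365 W/m²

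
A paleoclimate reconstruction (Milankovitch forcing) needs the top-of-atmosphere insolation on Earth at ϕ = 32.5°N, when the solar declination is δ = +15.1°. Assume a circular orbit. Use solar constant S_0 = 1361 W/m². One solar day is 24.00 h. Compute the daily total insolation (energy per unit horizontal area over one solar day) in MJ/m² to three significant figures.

39.2 MJ/m²

cos h₀ = −tan(+32.5°) tan(+15.100°) = -0.1719, h₀ = 1.7435 rad.
Bracket: h₀ sin ϕ sin δ + cos ϕ cos δ sin h₀ = 1.7435×0.53730×0.26050 + 0.84339×0.96547×0.98512 = 0.244032 + 0.802151 = 1.046183.
Q̄ = (S_0/π) × [bracket] = (1361/π) × 1.046183 = 453.23 W/m².
Daily total = Q̄ × 24.00 h × 3600 s/h = 453.23 × 24.00 × 3600 / 10⁶ = 39.16 MJ/m².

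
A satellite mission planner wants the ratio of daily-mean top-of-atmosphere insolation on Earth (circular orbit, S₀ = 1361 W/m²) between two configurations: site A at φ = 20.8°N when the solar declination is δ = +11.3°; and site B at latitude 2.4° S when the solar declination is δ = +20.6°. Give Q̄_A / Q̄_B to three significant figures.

— Configuration A (φ=+20.8°):
cos H₀ = −tan(+20.8°) tan(+11.300°) = -0.0759, H₀ = 1.6468 rad.
Bracket: H₀ sin φ sin δ + cos φ cos δ sin H₀ = 1.6468×0.35511×0.19595 + 0.93483×0.98061×0.99712 = 0.114591 + 0.914064 = 1.028655.
Q̄ = (S₀/π) × [bracket] = (1361/π) × 1.028655 = 445.63 W/m².
— Configuration B (φ=-2.4°):
cos H₀ = −tan(-2.4°) tan(+20.600°) = 0.0158, H₀ = 1.5550 rad.
Bracket: H₀ sin φ sin δ + cos φ cos δ sin H₀ = 1.5550×-0.04188×0.35184 + 0.99912×0.93606×0.99988 = -0.022913 + 0.935124 = 0.912211.
Q̄ = (S₀/π) × [bracket] = (1361/π) × 0.912211 = 395.19 W/m².
Ratio Q̄_A / Q̄_B = 445.63 / 395.19 = 1.128.

Q̄_A / Q̄_B ≈ 1.13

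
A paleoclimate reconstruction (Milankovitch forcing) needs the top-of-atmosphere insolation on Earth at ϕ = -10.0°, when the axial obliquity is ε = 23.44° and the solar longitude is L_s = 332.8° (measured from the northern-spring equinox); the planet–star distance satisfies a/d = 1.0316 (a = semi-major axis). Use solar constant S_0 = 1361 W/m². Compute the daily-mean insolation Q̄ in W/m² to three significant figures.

Solar declination: sin δ = sin ε · sin L_s = sin 23.44° × sin 332.8° = -0.18183, so δ = -10.476°.
cos h₀ = −tan(-10.0°) tan(-10.476°) = -0.0326, h₀ = 1.6034 rad.
Bracket: h₀ sin ϕ sin δ + cos ϕ cos δ sin h₀ = 1.6034×-0.17365×-0.18183 + 0.98481×0.98333×0.99947 = 0.050627 + 0.967880 = 1.018507.
Inverse-square distance factor (a/d)² = 1.0316² = 1.064199.
Q̄ = (S_0/π) × 1.064199 × [bracket] = (1361/π) × 1.064199 × 1.018507 = 469.6 W/m².

Q̄ ≈ 470 W/m²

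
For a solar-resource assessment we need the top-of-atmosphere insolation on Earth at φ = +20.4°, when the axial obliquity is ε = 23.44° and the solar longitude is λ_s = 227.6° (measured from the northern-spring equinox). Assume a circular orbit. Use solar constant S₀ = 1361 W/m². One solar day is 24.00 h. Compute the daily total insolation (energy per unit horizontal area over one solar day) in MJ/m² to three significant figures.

Solar declination: sin δ = sin ε · sin λ_s = sin 23.44° × sin 227.6° = -0.29375, so δ = -17.083°.
cos H₀ = −tan(+20.4°) tan(-17.083°) = 0.1143, H₀ = 1.4563 rad.
Bracket: H₀ sin φ sin δ + cos φ cos δ sin H₀ = 1.4563×0.34857×-0.29375 + 0.93728×0.95588×0.99345 = -0.149114 + 0.890059 = 0.740945.
Q̄ = (S₀/π) × [bracket] = (1361/π) × 0.740945 = 320.99 W/m².
Daily total = Q̄ × 24.00 h × 3600 s/h = 320.99 × 24.00 × 3600 / 10⁶ = 27.73 MJ/m².

27.7 MJ/m²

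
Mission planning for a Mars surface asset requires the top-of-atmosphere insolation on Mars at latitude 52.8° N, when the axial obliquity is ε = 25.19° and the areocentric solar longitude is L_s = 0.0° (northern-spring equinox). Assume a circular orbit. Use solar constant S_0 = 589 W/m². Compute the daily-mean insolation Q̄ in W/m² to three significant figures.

sin δ = sin 25.19° × sin 0.0° = 0.00000, so δ = +0.000°.
cos h₀ = −tan(+52.8°) tan(+0.000°) = -0.0000, h₀ = 1.5708 rad.
Bracket: h₀ sin ϕ sin δ + cos ϕ cos δ sin h₀ = 1.5708×0.79653×0.00000 + 0.60460×1.00000×1.00000 = 0.000000 + 0.604600 = 0.604600.
Q̄ = (S_0/π) × [bracket] = (589/π) × 0.604600 = 113.4 W/m².

Q̄ ≈ 113 W/m²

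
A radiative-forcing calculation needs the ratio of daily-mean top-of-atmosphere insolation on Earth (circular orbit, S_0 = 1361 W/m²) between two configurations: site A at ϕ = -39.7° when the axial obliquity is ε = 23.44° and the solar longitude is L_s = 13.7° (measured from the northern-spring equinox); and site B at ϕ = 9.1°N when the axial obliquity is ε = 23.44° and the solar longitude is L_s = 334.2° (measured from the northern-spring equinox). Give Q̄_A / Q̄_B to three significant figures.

Q̄_A / Q̄_B ≈ 0.725

— Configuration A (ϕ=-39.7°):
Solar declination: sin δ = sin ε · sin L_s = sin 23.44° × sin 13.7° = 0.09421, so δ = +5.406°.
cos h₀ = −tan(-39.7°) tan(+5.406°) = 0.0786, h₀ = 1.4921 rad.
Bracket: h₀ sin ϕ sin δ + cos ϕ cos δ sin h₀ = 1.4921×-0.63877×0.09421 + 0.76940×0.99555×0.99691 = -0.089792 + 0.763609 = 0.673817.
Q̄ = (S_0/π) × [bracket] = (1361/π) × 0.673817 = 291.91 W/m².
— Configuration B (ϕ=+9.1°):
Solar declination: sin δ = sin ε · sin L_s = sin 23.44° × sin 334.2° = -0.17313, so δ = -9.970°.
cos h₀ = −tan(+9.1°) tan(-9.970°) = 0.0282, h₀ = 1.5426 rad.
Bracket: h₀ sin ϕ sin δ + cos ϕ cos δ sin h₀ = 1.5426×0.15816×-0.17313 + 0.98741×0.98490×0.99960 = -0.042240 + 0.972111 = 0.929871.
Q̄ = (S_0/π) × [bracket] = (1361/π) × 0.929871 = 402.84 W/m².
Ratio Q̄_A / Q̄_B = 291.91 / 402.84 = 0.7246.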